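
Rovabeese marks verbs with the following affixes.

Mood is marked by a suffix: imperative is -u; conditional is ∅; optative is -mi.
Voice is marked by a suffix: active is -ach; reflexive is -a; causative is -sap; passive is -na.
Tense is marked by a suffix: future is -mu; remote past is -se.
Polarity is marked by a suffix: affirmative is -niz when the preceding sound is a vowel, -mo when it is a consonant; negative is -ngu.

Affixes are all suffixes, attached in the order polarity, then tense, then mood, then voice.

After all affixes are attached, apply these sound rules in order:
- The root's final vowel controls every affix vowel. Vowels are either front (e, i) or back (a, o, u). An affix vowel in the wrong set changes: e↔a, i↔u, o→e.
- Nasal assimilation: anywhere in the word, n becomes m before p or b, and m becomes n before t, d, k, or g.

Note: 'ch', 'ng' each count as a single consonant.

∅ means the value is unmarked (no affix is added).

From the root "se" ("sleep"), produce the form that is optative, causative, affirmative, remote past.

Attach polarity affirmative -niz (after vowel 'e') → seniz.
Attach tense remote past -se → senizse.
Attach mood optative -mi → senizsemi.
Attach voice causative -sap → senizsemisap.
Apply vowel harmony: senizsemisap → senizsemisep.
Nasal assimilation: no change.

senizsemisep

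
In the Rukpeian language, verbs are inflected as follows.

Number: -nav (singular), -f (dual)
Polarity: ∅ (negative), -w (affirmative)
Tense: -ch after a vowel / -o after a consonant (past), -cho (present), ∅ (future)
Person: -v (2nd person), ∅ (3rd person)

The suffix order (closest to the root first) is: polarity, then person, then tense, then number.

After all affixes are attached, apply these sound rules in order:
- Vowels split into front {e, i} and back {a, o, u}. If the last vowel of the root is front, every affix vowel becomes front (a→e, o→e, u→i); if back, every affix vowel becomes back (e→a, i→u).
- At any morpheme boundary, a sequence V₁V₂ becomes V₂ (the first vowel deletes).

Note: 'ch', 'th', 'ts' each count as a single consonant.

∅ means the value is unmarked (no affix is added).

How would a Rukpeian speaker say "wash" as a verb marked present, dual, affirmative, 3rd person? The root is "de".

Attach polarity affirmative -w → dew.
person = 3rd person: zero marking, form stays dew.
Attach tense present -cho → dewcho.
Attach number dual -f → dewchof.
Apply vowel harmony: dewchof → dewchef.
Vowel deletion: no change.

dewchef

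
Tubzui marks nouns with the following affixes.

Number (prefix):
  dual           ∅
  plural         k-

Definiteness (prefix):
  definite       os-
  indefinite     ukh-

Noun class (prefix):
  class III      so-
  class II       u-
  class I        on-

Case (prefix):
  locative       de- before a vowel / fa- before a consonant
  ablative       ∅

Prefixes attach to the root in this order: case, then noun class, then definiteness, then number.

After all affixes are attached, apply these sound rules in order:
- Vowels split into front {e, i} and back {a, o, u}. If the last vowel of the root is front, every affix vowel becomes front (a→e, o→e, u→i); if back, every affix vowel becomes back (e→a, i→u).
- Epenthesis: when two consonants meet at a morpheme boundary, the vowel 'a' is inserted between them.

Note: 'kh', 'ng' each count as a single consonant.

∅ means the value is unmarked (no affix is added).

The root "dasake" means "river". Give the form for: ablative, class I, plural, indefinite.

case = ablative: zero marking, form stays dasake.
Attach noun class class I on- → ondasake.
Attach definiteness indefinite ukh- → ukhondasake.
Attach number plural k- → kukhondasake.
Apply vowel harmony: kukhondasake → kikhendasake.
Apply epenthesis: kikhendasake → kikhenadasake.

kikhenadasake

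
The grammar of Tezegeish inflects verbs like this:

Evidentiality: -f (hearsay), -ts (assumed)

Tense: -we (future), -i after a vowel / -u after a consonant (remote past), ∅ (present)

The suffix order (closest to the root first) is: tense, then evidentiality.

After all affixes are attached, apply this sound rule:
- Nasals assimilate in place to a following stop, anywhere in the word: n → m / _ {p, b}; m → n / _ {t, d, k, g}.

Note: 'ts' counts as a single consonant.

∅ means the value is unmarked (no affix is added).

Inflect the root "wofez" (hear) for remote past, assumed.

Attach tense remote past -u (after consonant 'z') → wofezu.
Attach evidentiality assumed -ts → wofezuts.
Nasal assimilation: no change.

wofezuts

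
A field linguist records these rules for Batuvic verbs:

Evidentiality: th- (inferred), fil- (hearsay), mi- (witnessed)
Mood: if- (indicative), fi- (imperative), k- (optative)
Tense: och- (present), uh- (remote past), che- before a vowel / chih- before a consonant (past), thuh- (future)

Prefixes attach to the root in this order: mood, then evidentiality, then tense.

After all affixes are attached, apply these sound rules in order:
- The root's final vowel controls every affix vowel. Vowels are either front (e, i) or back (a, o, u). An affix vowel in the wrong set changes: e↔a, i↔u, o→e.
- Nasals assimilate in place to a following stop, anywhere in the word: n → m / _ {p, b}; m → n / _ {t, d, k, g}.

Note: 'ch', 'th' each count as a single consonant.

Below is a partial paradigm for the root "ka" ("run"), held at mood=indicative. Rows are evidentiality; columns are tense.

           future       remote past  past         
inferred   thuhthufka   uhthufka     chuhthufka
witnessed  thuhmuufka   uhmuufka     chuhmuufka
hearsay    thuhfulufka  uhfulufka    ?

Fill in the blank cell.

chuhfulufka

Attach mood indicative if- → ifka.
Attach evidentiality hearsay fil- → filifka.
Attach tense past chih- (before consonant 'f') → chihfilifka.
Apply vowel harmony: chihfilifka → chuhfulufka.
Nasal assimilation: no change.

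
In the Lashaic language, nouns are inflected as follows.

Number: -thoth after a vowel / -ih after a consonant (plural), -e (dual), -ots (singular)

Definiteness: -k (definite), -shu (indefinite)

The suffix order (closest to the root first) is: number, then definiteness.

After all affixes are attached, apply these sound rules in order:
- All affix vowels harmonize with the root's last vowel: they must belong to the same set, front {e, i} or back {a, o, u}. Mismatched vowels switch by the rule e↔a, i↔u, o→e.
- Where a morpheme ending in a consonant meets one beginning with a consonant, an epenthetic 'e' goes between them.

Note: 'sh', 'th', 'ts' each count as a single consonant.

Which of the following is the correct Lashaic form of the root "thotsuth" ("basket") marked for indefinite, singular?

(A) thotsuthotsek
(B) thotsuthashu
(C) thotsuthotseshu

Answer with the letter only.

C

Attach number singular -ots → thotsuthots.
Attach definiteness indefinite -shu → thotsuthotsshu.
Vowel harmony: no change.
Apply epenthesis: thotsuthotsshu → thotsuthotseshu.
So the correct form is thotsuthotseshu, option (C).
(A) thotsuthotsek is wrong: it uses definite instead of indefinite for definiteness.
(B) thotsuthashu is wrong: it uses dual instead of singular for number.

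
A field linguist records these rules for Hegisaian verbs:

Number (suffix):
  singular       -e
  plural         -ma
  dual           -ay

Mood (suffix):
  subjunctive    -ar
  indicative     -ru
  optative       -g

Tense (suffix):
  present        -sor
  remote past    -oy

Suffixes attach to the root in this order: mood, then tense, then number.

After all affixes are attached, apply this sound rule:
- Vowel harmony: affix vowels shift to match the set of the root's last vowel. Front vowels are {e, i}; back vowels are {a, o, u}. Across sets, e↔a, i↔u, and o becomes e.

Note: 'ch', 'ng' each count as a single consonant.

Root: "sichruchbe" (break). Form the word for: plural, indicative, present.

Attach mood indicative -ru → sichruchberu.
Attach tense present -sor → sichruchberusor.
Attach number plural -ma → sichruchberusorma.
Apply vowel harmony: sichruchberusorma → sichruchberiserme.

sichruchberiserme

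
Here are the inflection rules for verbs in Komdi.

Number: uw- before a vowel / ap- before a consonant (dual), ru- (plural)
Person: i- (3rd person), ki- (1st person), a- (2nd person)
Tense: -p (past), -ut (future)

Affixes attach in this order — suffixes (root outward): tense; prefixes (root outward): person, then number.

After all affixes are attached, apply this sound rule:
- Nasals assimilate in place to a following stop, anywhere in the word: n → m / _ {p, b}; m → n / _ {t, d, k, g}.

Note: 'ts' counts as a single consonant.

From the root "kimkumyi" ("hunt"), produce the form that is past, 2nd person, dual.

Attach person 2nd person a- → akimkumyi.
Attach tense past -p → akimkumyip.
Attach number dual uw- (before vowel 'a') → uwakimkumyip.
Apply nasal assimilation: uwakimkumyip → uwakinkumyip.

uwakinkumyip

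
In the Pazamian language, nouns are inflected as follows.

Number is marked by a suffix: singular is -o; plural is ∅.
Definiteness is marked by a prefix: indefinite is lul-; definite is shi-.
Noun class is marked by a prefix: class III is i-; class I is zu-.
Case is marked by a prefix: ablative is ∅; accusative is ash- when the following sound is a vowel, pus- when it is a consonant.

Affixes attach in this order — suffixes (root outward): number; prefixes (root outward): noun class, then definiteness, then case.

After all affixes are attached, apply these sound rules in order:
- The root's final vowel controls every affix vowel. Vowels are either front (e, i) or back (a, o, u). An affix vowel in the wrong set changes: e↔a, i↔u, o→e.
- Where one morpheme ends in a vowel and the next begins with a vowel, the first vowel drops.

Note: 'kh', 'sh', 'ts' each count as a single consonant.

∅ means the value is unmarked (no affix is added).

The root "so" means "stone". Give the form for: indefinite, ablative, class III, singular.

luluso

Attach noun class class III i- → iso.
Attach definiteness indefinite lul- → luliso.
case = ablative: zero marking, form stays luliso.
Attach number singular -o → lulisoo.
Apply vowel harmony: lulisoo → lulusoo.
Apply vowel deletion: lulusoo → luluso.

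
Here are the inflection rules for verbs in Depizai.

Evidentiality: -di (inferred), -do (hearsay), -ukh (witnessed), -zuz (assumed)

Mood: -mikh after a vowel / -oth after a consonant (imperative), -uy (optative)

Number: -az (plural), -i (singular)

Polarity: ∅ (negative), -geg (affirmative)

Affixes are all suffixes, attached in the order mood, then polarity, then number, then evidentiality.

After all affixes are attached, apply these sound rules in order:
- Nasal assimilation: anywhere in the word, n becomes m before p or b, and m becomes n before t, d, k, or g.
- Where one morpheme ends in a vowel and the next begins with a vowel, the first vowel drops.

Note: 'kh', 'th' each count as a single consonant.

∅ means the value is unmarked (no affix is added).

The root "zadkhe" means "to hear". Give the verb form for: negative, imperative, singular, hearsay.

zadkhemikhido

Attach mood imperative -mikh (after vowel 'e') → zadkhemikh.
polarity = negative: zero marking, form stays zadkhemikh.
Attach number singular -i → zadkhemikhi.
Attach evidentiality hearsay -do → zadkhemikhido.
Nasal assimilation: no change.
Vowel deletion: no change.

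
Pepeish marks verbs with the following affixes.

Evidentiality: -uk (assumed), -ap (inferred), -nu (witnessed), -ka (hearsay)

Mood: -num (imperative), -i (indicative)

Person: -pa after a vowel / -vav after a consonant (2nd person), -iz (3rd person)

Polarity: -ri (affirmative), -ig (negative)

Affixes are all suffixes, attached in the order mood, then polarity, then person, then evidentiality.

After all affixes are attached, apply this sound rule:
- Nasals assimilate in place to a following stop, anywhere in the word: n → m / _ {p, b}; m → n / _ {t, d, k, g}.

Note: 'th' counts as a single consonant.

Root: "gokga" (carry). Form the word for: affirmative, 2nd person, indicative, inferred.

Attach mood indicative -i → gokgai.
Attach polarity affirmative -ri → gokgairi.
Attach person 2nd person -pa (after vowel 'i') → gokgairipa.
Attach evidentiality inferred -ap → gokgairipaap.
Nasal assimilation: no change.

gokgairipaap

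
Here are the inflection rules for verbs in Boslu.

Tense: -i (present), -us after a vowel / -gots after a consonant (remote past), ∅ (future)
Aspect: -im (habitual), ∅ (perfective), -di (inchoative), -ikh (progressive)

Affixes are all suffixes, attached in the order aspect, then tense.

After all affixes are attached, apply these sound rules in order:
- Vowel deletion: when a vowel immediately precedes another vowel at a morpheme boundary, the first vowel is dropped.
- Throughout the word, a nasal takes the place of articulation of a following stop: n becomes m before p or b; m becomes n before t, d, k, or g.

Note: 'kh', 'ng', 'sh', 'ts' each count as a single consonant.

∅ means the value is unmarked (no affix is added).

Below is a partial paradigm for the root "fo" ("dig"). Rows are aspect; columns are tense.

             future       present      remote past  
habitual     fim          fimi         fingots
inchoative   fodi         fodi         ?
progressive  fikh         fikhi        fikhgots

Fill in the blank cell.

fodus

Attach aspect inchoative -di → fodi.
Attach tense remote past -us (after vowel 'i') → fodius.
Apply vowel deletion: fodius → fodus.
Nasal assimilation: no change.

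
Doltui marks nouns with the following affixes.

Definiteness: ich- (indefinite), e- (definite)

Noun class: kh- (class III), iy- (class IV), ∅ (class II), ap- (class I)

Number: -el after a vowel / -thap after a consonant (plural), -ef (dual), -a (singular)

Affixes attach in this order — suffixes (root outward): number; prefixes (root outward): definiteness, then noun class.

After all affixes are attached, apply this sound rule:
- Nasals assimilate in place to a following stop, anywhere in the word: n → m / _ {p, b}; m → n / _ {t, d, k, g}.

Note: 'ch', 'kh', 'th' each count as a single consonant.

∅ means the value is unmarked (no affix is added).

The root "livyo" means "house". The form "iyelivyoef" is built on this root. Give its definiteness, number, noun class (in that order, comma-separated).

Segment: iy-e-livyo-ef.
definiteness: e- → definite.
number: -ef → dual.
noun class: iy- → class IV.

definite, dual, class IV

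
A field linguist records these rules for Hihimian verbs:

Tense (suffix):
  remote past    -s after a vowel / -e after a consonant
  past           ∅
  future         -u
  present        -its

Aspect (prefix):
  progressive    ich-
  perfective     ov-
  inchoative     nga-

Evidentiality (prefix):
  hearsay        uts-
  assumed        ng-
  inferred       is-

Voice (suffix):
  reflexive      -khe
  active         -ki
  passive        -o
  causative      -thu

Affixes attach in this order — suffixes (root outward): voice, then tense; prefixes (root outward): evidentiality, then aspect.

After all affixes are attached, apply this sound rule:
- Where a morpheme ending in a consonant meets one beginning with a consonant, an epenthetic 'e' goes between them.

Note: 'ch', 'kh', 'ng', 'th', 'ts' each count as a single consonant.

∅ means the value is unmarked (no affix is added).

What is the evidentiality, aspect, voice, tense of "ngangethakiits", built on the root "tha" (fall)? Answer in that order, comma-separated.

assumed, inchoative, active, present

Segment: nga-ng-tha-ki-its.
evidentiality: ng- → assumed.
aspect: nga- → inchoative.
voice: -ki → active.
tense: -its → present.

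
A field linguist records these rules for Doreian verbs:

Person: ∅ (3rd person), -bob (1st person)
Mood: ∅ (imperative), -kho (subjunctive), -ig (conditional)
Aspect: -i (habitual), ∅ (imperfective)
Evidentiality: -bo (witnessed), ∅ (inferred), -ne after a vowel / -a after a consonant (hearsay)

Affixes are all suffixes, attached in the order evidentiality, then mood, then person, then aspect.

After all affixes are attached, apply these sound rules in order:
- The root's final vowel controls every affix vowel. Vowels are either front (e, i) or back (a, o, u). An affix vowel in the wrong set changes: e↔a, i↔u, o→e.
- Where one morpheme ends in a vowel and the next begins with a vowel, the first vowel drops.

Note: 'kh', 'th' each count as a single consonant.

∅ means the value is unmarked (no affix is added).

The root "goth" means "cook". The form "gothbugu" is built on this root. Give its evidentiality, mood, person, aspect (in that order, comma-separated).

Segment: goth-bo-ig-i.
evidentiality: -bo → witnessed.
mood: -ig → conditional.
person: ∅ → 3rd person.
aspect: -i → habitual.

witnessed, conditional, 3rd person, habitual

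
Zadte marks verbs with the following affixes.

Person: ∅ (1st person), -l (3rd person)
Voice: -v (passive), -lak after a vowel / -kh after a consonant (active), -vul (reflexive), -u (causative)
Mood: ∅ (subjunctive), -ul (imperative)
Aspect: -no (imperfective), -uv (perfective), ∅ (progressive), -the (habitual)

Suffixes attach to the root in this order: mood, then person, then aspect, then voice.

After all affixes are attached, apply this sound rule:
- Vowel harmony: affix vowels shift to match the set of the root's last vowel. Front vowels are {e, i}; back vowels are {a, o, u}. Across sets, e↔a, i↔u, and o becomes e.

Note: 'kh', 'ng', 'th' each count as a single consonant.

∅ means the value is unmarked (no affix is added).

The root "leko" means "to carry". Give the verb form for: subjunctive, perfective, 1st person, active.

mood = subjunctive: zero marking, form stays leko.
person = 1st person: zero marking, form stays leko.
Attach aspect perfective -uv → lekouv.
Attach voice active -kh (after consonant 'v') → lekouvkh.
Vowel harmony: no change.

lekouvkh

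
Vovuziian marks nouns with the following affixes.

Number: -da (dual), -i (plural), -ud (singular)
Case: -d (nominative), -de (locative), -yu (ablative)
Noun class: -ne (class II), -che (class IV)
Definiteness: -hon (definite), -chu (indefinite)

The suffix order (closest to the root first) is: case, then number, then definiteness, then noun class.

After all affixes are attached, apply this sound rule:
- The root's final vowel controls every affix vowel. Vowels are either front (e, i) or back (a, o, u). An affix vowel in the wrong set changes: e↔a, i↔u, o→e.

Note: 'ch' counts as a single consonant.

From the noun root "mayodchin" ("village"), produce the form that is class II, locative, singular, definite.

Attach case locative -de → mayodchinde.
Attach number singular -ud → mayodchindeud.
Attach definiteness definite -hon → mayodchindeudhon.
Attach noun class class II -ne → mayodchindeudhonne.
Apply vowel harmony: mayodchindeudhonne → mayodchindeidhenne.

mayodchindeidhenne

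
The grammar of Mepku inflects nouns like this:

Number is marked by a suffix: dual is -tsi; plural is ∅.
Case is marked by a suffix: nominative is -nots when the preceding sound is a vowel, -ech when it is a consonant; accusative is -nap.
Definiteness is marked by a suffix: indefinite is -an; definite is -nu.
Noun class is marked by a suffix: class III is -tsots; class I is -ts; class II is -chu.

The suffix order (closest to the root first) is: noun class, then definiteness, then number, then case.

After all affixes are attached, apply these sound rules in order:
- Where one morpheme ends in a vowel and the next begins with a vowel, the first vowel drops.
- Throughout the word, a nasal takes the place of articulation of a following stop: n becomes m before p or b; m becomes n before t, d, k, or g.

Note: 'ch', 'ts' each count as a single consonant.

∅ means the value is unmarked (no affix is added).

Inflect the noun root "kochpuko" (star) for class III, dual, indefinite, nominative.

kochpukotsotsantsinots

Attach noun class class III -tsots → kochpukotsots.
Attach definiteness indefinite -an → kochpukotsotsan.
Attach number dual -tsi → kochpukotsotsantsi.
Attach case nominative -nots (after vowel 'i') → kochpukotsotsantsinots.
Vowel deletion: no change.
Nasal assimilation: no change.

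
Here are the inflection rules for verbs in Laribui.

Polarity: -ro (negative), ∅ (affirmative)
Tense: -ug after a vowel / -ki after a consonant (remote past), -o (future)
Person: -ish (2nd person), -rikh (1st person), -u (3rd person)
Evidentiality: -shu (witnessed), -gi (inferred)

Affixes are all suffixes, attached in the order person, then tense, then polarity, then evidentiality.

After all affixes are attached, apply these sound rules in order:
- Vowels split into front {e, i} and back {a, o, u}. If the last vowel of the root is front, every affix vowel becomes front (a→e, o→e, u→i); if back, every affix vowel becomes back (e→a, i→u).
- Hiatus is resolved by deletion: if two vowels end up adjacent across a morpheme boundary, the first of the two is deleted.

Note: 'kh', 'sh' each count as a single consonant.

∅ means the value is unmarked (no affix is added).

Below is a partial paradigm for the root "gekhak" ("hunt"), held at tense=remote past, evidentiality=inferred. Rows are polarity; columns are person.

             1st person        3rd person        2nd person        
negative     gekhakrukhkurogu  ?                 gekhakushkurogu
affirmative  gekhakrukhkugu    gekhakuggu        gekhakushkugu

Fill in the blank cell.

Attach person 3rd person -u → gekhaku.
Attach tense remote past -ug (after vowel 'u') → gekhakuug.
Attach polarity negative -ro → gekhakuugro.
Attach evidentiality inferred -gi → gekhakuugrogi.
Apply vowel harmony: gekhakuugrogi → gekhakuugrogu.
Apply vowel deletion: gekhakuugrogu → gekhakugrogu.

gekhakugrogu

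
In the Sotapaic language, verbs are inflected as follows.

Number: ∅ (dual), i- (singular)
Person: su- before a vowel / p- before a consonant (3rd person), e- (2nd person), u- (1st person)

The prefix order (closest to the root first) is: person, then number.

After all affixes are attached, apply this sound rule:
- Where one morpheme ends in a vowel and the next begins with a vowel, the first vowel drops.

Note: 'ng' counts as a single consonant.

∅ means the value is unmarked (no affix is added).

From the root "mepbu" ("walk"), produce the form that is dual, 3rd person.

pmepbu

Attach person 3rd person p- (before consonant 'm') → pmepbu.
number = dual: zero marking, form stays pmepbu.
Vowel deletion: no change.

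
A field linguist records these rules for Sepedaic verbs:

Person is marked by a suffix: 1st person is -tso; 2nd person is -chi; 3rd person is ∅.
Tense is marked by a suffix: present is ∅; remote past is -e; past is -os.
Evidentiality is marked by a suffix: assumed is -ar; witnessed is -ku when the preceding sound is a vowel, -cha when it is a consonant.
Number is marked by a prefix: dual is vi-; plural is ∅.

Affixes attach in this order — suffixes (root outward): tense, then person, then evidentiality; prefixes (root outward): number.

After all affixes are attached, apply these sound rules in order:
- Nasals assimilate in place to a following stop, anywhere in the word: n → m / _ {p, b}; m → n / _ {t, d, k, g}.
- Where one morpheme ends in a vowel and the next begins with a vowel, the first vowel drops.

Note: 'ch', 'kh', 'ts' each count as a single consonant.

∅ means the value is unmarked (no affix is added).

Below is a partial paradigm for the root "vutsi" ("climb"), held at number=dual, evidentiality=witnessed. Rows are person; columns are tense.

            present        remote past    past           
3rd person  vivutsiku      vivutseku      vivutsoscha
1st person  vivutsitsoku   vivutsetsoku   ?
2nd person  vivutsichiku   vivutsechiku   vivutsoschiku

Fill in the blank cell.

vivutsostsoku

Attach tense past -os → vutsios.
Attach person 1st person -tso → vutsiostso.
Attach number dual vi- → vivutsiostso.
Attach evidentiality witnessed -ku (after vowel 'o') → vivutsiostsoku.
Nasal assimilation: no change.
Apply vowel deletion: vivutsiostsoku → vivutsostsoku.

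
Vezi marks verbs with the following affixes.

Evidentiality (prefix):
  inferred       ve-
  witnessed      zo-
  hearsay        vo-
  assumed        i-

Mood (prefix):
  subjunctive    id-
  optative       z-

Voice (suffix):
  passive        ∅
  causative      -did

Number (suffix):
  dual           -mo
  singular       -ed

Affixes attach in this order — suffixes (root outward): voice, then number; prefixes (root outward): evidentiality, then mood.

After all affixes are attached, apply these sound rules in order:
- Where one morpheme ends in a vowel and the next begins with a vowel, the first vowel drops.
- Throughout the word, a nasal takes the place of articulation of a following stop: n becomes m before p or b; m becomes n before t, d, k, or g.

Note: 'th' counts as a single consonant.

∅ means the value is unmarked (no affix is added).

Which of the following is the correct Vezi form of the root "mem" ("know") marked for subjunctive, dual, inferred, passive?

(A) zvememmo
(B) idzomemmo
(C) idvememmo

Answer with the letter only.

C

voice = passive: zero marking, form stays mem.
Attach evidentiality inferred ve- → vemem.
Attach number dual -mo → vememmo.
Attach mood subjunctive id- → idvememmo.
Vowel deletion: no change.
Nasal assimilation: no change.
So the correct form is idvememmo, option (C).
(A) zvememmo is wrong: it uses optative instead of subjunctive for mood.
(B) idzomemmo is wrong: it uses witnessed instead of inferred for evidentiality.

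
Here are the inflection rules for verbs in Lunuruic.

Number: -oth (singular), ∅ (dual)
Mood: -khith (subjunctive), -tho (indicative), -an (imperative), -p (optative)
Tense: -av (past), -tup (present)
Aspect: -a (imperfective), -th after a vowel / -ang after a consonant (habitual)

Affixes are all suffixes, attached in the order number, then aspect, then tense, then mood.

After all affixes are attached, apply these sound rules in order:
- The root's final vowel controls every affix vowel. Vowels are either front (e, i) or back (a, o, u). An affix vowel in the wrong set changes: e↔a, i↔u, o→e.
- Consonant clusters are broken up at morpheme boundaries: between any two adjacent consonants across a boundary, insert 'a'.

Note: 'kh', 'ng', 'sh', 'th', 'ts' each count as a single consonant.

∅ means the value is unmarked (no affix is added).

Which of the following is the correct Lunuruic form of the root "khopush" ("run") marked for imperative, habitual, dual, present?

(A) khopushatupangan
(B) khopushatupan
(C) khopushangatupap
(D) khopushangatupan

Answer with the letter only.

number = dual: zero marking, form stays khopush.
Attach aspect habitual -ang (after consonant 'sh') → khopushang.
Attach tense present -tup → khopushangtup.
Attach mood imperative -an → khopushangtupan.
Vowel harmony: no change.
Apply epenthesis: khopushangtupan → khopushangatupan.
So the correct form is khopushangatupan, option (D).
(C) khopushangatupap is wrong: it uses optative instead of imperative for mood.
(B) khopushatupan is wrong: it uses imperfective instead of habitual for aspect.
(A) khopushatupangan is wrong: it has the affixes in the wrong order.

D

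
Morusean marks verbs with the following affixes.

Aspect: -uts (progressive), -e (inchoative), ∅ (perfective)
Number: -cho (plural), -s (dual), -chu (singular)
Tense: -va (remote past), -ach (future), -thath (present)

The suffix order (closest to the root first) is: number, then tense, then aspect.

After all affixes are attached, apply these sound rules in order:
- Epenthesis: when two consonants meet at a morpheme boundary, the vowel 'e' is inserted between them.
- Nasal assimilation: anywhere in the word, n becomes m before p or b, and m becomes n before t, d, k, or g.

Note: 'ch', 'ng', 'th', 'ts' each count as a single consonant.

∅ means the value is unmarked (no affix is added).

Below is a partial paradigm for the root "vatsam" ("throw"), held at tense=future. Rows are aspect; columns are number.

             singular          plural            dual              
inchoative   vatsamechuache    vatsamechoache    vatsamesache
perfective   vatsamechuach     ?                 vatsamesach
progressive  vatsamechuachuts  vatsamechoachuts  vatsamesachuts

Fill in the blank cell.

Attach number plural -cho → vatsamcho.
Attach tense future -ach → vatsamchoach.
aspect = perfective: zero marking, form stays vatsamchoach.
Apply epenthesis: vatsamchoach → vatsamechoach.
Nasal assimilation: no change.

vatsamechoach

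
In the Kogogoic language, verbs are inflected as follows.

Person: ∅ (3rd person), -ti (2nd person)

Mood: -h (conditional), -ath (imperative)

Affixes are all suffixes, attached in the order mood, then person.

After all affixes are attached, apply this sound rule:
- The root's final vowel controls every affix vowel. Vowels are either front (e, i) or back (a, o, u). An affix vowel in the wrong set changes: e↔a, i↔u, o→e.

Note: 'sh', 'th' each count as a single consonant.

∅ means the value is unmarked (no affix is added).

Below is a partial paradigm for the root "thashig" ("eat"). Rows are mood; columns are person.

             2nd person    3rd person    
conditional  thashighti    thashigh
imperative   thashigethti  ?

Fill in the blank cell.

Attach mood imperative -ath → thashigath.
person = 3rd person: zero marking, form stays thashigath.
Apply vowel harmony: thashigath → thashigeth.

thashigeth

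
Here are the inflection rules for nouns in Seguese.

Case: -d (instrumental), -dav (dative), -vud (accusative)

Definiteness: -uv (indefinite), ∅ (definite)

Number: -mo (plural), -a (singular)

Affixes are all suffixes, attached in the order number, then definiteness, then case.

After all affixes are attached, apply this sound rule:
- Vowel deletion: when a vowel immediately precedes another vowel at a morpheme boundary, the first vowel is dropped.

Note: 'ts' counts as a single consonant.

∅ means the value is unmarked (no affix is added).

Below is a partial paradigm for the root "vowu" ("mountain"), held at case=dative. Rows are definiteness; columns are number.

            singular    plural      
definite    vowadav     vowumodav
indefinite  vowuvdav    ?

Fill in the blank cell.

vowumuvdav

Attach number plural -mo → vowumo.
Attach definiteness indefinite -uv → vowumouv.
Attach case dative -dav → vowumouvdav.
Apply vowel deletion: vowumouvdav → vowumuvdav.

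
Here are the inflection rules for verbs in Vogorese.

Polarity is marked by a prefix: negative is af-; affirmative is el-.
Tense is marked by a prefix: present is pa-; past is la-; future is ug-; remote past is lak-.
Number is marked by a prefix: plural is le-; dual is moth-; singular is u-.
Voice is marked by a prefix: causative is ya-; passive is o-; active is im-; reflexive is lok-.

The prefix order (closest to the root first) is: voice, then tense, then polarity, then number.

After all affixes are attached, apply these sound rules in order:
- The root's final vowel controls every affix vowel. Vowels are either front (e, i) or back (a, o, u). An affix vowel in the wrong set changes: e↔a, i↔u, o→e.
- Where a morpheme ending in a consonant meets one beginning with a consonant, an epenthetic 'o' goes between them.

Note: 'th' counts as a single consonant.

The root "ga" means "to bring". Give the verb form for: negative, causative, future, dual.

mothafugoyaga

Attach voice causative ya- → yaga.
Attach tense future ug- → ugyaga.
Attach polarity negative af- → afugyaga.
Attach number dual moth- → mothafugyaga.
Vowel harmony: no change.
Apply epenthesis: mothafugyaga → mothafugoyaga.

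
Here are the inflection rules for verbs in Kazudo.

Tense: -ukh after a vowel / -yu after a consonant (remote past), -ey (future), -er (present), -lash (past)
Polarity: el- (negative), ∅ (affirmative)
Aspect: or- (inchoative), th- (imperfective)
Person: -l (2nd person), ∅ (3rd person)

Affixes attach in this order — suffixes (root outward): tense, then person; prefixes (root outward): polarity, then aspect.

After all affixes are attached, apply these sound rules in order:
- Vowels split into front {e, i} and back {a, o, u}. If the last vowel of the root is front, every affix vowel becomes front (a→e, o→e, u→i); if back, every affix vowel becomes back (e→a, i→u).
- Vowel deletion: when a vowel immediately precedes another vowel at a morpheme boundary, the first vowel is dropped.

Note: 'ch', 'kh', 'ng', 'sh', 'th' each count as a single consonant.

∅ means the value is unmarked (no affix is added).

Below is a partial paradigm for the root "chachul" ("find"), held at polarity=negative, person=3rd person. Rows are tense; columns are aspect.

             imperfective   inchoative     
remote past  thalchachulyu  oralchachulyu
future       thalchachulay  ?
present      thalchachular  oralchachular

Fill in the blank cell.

Attach polarity negative el- → elchachul.
Attach aspect inchoative or- → orelchachul.
Attach tense future -ey → orelchachuley.
person = 3rd person: zero marking, form stays orelchachuley.
Apply vowel harmony: orelchachuley → oralchachulay.
Vowel deletion: no change.

oralchachulay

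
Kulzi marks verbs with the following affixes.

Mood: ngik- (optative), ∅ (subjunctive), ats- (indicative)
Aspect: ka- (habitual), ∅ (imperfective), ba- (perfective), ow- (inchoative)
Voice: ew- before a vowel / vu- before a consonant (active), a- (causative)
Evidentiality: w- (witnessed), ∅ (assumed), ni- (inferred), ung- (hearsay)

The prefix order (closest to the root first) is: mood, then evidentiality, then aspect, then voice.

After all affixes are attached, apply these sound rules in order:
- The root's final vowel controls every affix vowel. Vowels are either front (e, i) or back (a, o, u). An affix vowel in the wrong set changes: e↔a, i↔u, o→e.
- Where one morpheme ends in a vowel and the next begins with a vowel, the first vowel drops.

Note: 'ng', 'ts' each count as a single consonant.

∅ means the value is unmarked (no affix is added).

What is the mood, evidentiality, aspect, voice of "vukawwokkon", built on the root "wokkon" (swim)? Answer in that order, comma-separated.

subjunctive, witnessed, habitual, active

Segment: vu-ka-w-wokkon.
mood: ∅ → subjunctive.
evidentiality: w- → witnessed.
aspect: ka- → habitual.
voice: ew/vu- → active.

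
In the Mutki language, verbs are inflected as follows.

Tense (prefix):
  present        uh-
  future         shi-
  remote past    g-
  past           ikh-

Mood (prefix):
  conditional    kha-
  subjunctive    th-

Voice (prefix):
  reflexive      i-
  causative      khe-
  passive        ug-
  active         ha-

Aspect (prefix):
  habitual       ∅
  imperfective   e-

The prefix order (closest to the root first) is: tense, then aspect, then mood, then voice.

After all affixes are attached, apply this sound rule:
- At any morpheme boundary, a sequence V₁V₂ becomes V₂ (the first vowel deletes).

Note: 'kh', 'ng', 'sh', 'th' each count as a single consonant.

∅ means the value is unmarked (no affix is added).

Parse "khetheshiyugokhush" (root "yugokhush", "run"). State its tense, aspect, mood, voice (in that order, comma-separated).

Segment: khe-th-e-shi-yugokhush.
tense: shi- → future.
aspect: e- → imperfective.
mood: th- → subjunctive.
voice: khe- → causative.

future, imperfective, subjunctive, causative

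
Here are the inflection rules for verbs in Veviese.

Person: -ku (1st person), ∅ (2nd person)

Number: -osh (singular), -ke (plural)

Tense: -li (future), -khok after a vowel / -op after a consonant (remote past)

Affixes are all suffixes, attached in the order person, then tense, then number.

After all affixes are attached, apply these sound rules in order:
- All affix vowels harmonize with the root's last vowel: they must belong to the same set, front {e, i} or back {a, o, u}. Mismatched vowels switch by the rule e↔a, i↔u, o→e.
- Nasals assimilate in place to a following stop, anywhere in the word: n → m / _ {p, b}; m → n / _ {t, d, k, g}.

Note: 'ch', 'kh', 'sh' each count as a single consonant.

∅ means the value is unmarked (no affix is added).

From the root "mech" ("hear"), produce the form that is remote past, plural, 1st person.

mechkikhekke

Attach person 1st person -ku → mechku.
Attach tense remote past -khok (after vowel 'u') → mechkukhok.
Attach number plural -ke → mechkukhokke.
Apply vowel harmony: mechkukhokke → mechkikhekke.
Nasal assimilation: no change.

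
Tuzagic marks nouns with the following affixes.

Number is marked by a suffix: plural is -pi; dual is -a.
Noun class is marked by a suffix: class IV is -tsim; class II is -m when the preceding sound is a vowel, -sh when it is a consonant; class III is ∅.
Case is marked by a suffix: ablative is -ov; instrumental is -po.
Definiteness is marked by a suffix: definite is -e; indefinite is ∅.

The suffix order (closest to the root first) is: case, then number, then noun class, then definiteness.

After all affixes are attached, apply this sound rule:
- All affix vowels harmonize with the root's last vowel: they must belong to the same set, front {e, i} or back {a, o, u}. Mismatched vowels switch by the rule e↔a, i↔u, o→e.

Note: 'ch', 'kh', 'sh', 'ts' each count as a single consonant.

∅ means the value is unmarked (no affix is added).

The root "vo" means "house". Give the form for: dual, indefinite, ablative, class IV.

voovatsum

Attach case ablative -ov → voov.
Attach number dual -a → voova.
Attach noun class class IV -tsim → voovatsim.
definiteness = indefinite: zero marking, form stays voovatsim.
Apply vowel harmony: voovatsim → voovatsum.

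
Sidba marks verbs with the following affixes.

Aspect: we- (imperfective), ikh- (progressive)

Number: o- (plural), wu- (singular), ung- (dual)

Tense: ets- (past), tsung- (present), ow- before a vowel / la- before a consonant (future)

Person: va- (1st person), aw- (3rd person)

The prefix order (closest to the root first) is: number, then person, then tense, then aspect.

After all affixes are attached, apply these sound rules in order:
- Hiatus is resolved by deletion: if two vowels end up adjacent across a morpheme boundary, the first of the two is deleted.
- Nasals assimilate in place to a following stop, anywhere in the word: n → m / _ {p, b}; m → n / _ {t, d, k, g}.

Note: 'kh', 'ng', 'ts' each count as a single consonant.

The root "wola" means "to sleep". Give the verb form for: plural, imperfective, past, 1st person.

Attach number plural o- → owola.
Attach person 1st person va- → vaowola.
Attach tense past ets- → etsvaowola.
Attach aspect imperfective we- → weetsvaowola.
Apply vowel deletion: weetsvaowola → wetsvowola.
Nasal assimilation: no change.

wetsvowola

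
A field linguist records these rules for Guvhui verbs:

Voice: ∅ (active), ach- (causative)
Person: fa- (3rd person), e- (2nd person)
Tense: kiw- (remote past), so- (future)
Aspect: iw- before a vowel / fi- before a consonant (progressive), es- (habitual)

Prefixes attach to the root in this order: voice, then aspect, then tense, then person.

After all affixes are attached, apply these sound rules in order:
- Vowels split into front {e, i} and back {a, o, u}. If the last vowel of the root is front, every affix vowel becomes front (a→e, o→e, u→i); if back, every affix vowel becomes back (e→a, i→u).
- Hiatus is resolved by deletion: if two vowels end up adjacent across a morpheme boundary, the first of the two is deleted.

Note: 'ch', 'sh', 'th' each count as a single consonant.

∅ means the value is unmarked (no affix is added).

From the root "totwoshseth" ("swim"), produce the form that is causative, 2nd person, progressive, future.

Attach voice causative ach- → achtotwoshseth.
Attach aspect progressive iw- (before vowel 'a') → iwachtotwoshseth.
Attach tense future so- → soiwachtotwoshseth.
Attach person 2nd person e- → esoiwachtotwoshseth.
Apply vowel harmony: esoiwachtotwoshseth → eseiwechtotwoshseth.
Apply vowel deletion: eseiwechtotwoshseth → esiwechtotwoshseth.

esiwechtotwoshseth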